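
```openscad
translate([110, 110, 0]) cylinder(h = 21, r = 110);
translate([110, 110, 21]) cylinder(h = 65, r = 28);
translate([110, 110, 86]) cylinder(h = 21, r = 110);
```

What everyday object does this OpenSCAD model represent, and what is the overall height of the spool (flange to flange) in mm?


A spool. The overall height is 107 mm.

Three coaxial cylinders, large–small–large — a spool. Two 21 mm flanges and a 65 mm core give 21 + 65 + 21 = 107 mm.


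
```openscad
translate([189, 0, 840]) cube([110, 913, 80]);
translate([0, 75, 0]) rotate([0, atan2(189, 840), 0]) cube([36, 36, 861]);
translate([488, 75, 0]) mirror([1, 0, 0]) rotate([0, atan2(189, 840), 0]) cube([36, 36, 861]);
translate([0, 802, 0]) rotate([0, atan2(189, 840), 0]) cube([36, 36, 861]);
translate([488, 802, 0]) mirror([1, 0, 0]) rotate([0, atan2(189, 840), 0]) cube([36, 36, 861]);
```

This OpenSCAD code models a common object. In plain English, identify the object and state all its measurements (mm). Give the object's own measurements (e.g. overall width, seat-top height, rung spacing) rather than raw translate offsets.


A sawhorse. A 110×913×80 mm beam (x, y, z) sits on two A-frame leg pairs. Each pair is two raked legs of 36×36 mm section (36 mm along y) splaying symmetrically in x. Each leg rises 840 mm vertically over 189 mm of horizontal reach and is 861 mm long along its own axis. Every leg's outer bottom edge rests on the floor and its outer top edge meets a bottom edge of the beam — the left legs (tilting toward +x) meet the beam's −x bottom edge, the right legs (their mirror images, tilting toward −x) meet its +x bottom edge — so the leg tops tuck under the beam, the beam's underside is 840 mm above the floor, and the feet are 488 mm apart outside-to-outside with the beam centred between them. The two leg pairs are set in 75 mm from either end of the beam.


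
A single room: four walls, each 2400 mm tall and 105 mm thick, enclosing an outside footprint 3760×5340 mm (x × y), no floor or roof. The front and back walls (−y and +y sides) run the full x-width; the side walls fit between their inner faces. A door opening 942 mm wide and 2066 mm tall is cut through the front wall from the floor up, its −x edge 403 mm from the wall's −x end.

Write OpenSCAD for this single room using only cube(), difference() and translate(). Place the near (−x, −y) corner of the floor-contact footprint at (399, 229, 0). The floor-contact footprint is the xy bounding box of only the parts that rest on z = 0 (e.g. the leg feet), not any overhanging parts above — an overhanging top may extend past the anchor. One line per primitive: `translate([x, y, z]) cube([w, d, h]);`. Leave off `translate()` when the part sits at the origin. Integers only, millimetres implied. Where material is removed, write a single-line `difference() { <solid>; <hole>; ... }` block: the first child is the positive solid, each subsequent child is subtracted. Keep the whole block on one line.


difference() { translate([399, 229, 0]) cube([3760, 105, 2400]); translate([802, 229, 0]) cube([942, 105, 2066]); }
translate([399, 5464, 0]) cube([3760, 105, 2400]);
translate([399, 334, 0]) cube([105, 5130, 2400]);
translate([4054, 334, 0]) cube([105, 5130, 2400]);


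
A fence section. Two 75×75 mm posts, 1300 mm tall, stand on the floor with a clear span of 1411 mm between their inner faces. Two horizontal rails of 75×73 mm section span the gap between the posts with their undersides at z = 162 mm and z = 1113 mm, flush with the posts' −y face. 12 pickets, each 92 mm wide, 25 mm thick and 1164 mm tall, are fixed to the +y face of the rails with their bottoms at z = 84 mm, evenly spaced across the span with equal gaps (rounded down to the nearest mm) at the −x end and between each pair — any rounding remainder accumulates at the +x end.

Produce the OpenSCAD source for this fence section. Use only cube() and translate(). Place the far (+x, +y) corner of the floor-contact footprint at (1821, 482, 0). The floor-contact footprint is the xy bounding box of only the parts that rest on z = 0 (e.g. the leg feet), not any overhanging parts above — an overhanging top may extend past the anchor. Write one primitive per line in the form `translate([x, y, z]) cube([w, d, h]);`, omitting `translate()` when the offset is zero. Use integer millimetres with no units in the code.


translate([260, 407, 0]) cube([75, 75, 1300]);
translate([1746, 407, 0]) cube([75, 75, 1300]);
translate([335, 407, 162]) cube([1411, 75, 73]);
translate([335, 407, 1113]) cube([1411, 75, 73]);
translate([358, 482, 84]) cube([92, 25, 1164]);
translate([473, 482, 84]) cube([92, 25, 1164]);
translate([588, 482, 84]) cube([92, 25, 1164]);
translate([703, 482, 84]) cube([92, 25, 1164]);
translate([818, 482, 84]) cube([92, 25, 1164]);
translate([933, 482, 84]) cube([92, 25, 1164]);
translate([1048, 482, 84]) cube([92, 25, 1164]);
translate([1163, 482, 84]) cube([92, 25, 1164]);
translate([1278, 482, 84]) cube([92, 25, 1164]);
translate([1393, 482, 84]) cube([92, 25, 1164]);
translate([1508, 482, 84]) cube([92, 25, 1164]);
translate([1623, 482, 84]) cube([92, 25, 1164]);


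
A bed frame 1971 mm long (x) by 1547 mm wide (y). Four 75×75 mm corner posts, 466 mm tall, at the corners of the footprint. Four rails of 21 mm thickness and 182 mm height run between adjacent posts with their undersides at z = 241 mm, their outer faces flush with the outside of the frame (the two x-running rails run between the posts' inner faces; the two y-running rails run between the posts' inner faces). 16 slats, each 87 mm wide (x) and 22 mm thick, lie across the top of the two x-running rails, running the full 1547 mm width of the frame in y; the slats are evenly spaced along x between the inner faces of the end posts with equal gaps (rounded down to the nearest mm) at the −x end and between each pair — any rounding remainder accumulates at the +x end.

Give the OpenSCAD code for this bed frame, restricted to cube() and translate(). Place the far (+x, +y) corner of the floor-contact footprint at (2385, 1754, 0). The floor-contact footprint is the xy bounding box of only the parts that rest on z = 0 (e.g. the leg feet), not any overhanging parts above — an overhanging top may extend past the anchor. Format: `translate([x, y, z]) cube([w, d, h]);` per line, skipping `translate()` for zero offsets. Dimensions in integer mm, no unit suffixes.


translate([414, 207, 0]) cube([75, 75, 466]);
translate([414, 1679, 0]) cube([75, 75, 466]);
translate([2310, 207, 0]) cube([75, 75, 466]);
translate([2310, 1679, 0]) cube([75, 75, 466]);
translate([489, 207, 241]) cube([1821, 21, 182]);
translate([489, 1733, 241]) cube([1821, 21, 182]);
translate([414, 282, 241]) cube([21, 1397, 182]);
translate([2364, 282, 241]) cube([21, 1397, 182]);
translate([514, 207, 423]) cube([87, 1547, 22]);
translate([626, 207, 423]) cube([87, 1547, 22]);
translate([738, 207, 423]) cube([87, 1547, 22]);
translate([850, 207, 423]) cube([87, 1547, 22]);
translate([962, 207, 423]) cube([87, 1547, 22]);
translate([1074, 207, 423]) cube([87, 1547, 22]);
translate([1186, 207, 423]) cube([87, 1547, 22]);
translate([1298, 207, 423]) cube([87, 1547, 22]);
translate([1410, 207, 423]) cube([87, 1547, 22]);
translate([1522, 207, 423]) cube([87, 1547, 22]);
translate([1634, 207, 423]) cube([87, 1547, 22]);
translate([1746, 207, 423]) cube([87, 1547, 22]);
translate([1858, 207, 423]) cube([87, 1547, 22]);
translate([1970, 207, 423]) cube([87, 1547, 22]);
translate([2082, 207, 423]) cube([87, 1547, 22]);
translate([2194, 207, 423]) cube([87, 1547, 22]);


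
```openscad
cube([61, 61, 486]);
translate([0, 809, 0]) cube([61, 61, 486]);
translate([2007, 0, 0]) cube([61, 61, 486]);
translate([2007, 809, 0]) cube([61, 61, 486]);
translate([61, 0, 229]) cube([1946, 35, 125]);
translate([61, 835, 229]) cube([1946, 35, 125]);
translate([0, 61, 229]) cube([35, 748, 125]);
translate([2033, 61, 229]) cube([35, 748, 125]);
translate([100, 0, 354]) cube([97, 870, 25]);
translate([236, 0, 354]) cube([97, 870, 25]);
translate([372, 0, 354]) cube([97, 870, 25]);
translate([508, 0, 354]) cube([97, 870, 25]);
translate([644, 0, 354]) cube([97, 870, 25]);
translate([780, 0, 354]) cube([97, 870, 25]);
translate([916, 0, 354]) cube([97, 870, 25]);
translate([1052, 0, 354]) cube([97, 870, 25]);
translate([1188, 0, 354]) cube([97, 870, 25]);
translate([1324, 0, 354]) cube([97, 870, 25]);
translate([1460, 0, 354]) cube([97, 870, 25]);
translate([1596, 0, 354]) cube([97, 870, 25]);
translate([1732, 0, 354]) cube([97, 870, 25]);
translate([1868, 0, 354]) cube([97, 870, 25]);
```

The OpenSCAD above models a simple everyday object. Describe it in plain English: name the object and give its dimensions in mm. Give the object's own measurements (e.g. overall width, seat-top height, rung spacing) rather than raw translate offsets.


A bed frame 2068 mm long (x) by 870 mm wide (y). Four 61×61 mm corner posts, 486 mm tall, at the corners of the footprint. Four rails of 35 mm thickness and 125 mm height run between adjacent posts with their undersides at z = 229 mm, their outer faces flush with the outside of the frame (the two x-running rails run between the posts' inner faces; the two y-running rails run between the posts' inner faces). 14 slats, each 97 mm wide (x) and 25 mm thick, lie across the top of the two x-running rails, running the full 870 mm width of the frame in y; along x they sit between the end posts with a 39 mm gap after the −x posts and between neighbouring slats, leaving 42 mm before the +x posts.


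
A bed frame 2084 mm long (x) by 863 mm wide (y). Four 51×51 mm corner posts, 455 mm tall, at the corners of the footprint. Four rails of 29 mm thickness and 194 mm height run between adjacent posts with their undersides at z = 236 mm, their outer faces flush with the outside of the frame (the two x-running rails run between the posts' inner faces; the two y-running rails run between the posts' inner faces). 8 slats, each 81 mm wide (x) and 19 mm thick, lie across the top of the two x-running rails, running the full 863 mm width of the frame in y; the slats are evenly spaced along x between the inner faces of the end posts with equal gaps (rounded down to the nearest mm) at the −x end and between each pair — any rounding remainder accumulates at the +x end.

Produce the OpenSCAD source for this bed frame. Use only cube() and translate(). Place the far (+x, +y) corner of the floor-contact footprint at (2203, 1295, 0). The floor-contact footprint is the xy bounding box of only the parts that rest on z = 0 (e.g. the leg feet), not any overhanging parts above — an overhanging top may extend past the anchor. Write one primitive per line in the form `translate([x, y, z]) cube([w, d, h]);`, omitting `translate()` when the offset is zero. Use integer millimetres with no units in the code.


// slat z = rail_z + rail_h = 236 + 194 = 430
// slat gap = ⌊(1982 − 8·81) / 9⌋ = 148
translate([119, 432, 0]) cube([51, 51, 455]);
translate([119, 1244, 0]) cube([51, 51, 455]);
translate([2152, 432, 0]) cube([51, 51, 455]);
translate([2152, 1244, 0]) cube([51, 51, 455]);
translate([170, 432, 236]) cube([1982, 29, 194]);
translate([170, 1266, 236]) cube([1982, 29, 194]);
translate([119, 483, 236]) cube([29, 761, 194]);
translate([2174, 483, 236]) cube([29, 761, 194]);
translate([318, 432, 430]) cube([81, 863, 19]);
translate([547, 432, 430]) cube([81, 863, 19]);
translate([776, 432, 430]) cube([81, 863, 19]);
translate([1005, 432, 430]) cube([81, 863, 19]);
translate([1234, 432, 430]) cube([81, 863, 19]);
translate([1463, 432, 430]) cube([81, 863, 19]);
translate([1692, 432, 430]) cube([81, 863, 19]);
translate([1921, 432, 430]) cube([81, 863, 19]);


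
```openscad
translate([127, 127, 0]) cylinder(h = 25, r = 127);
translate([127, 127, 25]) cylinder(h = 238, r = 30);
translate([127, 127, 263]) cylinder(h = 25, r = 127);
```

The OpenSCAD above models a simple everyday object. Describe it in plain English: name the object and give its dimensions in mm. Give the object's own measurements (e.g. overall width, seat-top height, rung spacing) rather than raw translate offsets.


A spool: two coaxial disc flanges of radius 127 mm and thickness 25 mm, joined by a core cylinder of radius 30 mm and height 238 mm. The lower flange rests on z = 0 and the three cylinders share a vertical axis.


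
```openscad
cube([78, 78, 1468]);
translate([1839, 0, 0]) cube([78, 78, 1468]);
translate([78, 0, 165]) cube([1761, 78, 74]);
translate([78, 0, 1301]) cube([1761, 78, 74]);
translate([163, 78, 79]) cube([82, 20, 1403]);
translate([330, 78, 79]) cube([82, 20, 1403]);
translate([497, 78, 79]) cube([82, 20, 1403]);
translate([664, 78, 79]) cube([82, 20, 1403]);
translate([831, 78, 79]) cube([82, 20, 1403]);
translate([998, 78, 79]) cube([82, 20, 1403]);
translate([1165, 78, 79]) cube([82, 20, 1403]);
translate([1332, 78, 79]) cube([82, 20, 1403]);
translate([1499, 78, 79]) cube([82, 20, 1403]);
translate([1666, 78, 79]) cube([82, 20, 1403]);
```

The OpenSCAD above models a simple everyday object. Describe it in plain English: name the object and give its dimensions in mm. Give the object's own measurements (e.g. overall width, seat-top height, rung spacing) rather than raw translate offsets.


A fence section. Two 78×78 mm posts, 1468 mm tall, stand on the floor with a clear span of 1761 mm between their inner faces. Two horizontal rails of 78×74 mm section span the gap between the posts with their undersides at z = 165 mm and z = 1301 mm, flush with the posts' −y face. 10 pickets, each 82 mm wide, 20 mm thick and 1403 mm tall, are fixed to the +y face of the rails with their bottoms at z = 79 mm, spaced across the span with a 85 mm gap after the −x post and between neighbouring pickets, with 91 mm left before the +x post.


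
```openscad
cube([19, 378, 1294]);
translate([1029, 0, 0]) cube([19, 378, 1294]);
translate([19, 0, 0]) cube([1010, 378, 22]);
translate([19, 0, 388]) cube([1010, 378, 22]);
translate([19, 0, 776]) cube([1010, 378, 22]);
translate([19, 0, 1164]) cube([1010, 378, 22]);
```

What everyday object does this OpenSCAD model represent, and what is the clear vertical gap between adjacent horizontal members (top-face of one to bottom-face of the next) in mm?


A bookshelf. The clear shelf gap is 366 mm.

Two tall side panels with 4 horizontal boards between them — a bookshelf. The first two shelf undersides are at z = 0 and z = 388; with shelf thickness 22, the clear gap is 388 − 0 − 22 = 366 mm.


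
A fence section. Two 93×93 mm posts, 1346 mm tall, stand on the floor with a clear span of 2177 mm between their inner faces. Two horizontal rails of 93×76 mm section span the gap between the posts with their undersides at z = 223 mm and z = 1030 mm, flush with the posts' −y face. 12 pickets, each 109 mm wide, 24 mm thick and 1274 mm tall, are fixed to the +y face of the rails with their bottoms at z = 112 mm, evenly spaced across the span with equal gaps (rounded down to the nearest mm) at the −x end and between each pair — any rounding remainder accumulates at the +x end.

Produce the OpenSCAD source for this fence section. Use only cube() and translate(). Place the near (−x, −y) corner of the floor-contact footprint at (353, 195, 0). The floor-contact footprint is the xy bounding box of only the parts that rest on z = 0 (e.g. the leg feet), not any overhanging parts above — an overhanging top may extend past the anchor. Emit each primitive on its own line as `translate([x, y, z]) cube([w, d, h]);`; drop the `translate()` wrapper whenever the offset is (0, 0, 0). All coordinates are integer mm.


translate([353, 195, 0]) cube([93, 93, 1346]);
translate([2623, 195, 0]) cube([93, 93, 1346]);
translate([446, 195, 223]) cube([2177, 93, 76]);
translate([446, 195, 1030]) cube([2177, 93, 76]);
translate([512, 288, 112]) cube([109, 24, 1274]);
translate([687, 288, 112]) cube([109, 24, 1274]);
translate([862, 288, 112]) cube([109, 24, 1274]);
translate([1037, 288, 112]) cube([109, 24, 1274]);
translate([1212, 288, 112]) cube([109, 24, 1274]);
translate([1387, 288, 112]) cube([109, 24, 1274]);
translate([1562, 288, 112]) cube([109, 24, 1274]);
translate([1737, 288, 112]) cube([109, 24, 1274]);
translate([1912, 288, 112]) cube([109, 24, 1274]);
translate([2087, 288, 112]) cube([109, 24, 1274]);
translate([2262, 288, 112]) cube([109, 24, 1274]);
translate([2437, 288, 112]) cube([109, 24, 1274]);


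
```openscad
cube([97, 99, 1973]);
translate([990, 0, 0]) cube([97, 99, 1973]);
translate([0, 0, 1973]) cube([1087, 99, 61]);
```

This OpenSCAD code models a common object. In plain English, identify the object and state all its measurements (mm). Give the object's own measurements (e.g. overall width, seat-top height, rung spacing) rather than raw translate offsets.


A door frame. The clear opening is 893 mm wide and 1973 mm high. Two 97 mm wide jambs, 99 mm deep, stand either side of the opening from the floor to the top of the opening. A 61 mm thick head sits across the top of both jambs, spanning the full outside width of the frame.


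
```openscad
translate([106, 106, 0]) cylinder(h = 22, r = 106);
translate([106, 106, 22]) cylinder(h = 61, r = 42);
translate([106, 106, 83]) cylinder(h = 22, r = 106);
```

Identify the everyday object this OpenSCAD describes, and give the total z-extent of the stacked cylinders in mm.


A spool. The overall height is 105 mm.

Three coaxial cylinders, large–small–large — a spool. Two 22 mm flanges and a 61 mm core give 22 + 61 + 22 = 105 mm.


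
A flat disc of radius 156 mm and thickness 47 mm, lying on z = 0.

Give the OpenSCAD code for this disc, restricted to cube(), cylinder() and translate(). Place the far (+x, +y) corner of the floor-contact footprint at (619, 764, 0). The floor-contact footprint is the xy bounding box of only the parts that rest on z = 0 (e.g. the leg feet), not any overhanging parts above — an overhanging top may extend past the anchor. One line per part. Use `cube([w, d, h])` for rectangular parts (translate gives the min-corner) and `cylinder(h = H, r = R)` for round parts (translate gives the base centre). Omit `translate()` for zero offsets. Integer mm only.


translate([463, 608, 0]) cylinder(h = 47, r = 156);


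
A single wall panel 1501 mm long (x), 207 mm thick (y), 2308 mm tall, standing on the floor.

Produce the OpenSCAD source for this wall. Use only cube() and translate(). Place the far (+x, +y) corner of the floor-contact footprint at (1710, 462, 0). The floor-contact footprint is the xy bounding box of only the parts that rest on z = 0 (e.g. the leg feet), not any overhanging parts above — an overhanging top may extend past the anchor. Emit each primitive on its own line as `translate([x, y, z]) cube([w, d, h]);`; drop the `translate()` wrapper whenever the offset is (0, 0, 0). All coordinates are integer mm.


translate([209, 255, 0]) cube([1501, 207, 2308]);


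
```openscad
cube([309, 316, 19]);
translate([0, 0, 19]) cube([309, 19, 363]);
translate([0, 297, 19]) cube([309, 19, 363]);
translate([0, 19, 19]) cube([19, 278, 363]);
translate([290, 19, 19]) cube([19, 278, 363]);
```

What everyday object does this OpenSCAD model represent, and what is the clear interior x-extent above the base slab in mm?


An open box. The internal width is 271 mm.

A 309×316 base slab with four walls standing on it — an open box. The base is 309 mm wide and the walls are 19 mm thick, so the internal width is 309 − 2 × 19 = 271 mm.


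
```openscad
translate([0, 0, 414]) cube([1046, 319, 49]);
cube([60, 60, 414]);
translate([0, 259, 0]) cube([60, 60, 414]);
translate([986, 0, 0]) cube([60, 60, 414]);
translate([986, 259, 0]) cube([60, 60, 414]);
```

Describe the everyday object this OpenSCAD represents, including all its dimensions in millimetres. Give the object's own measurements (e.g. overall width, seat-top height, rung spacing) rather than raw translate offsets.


A long wooden bench with a 1046 mm (x) × 319 mm (y) seat, 49 mm thick, its top surface 463 mm above the floor. Four 60 mm square legs at the seat corners, flush with the edges, run from z = 0 to the seat underside.


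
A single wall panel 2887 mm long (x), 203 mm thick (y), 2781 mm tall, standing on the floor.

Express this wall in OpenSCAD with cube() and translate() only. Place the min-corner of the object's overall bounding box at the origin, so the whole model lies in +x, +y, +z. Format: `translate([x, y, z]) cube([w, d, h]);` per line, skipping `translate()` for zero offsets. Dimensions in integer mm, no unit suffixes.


cube([2887, 203, 2781]);


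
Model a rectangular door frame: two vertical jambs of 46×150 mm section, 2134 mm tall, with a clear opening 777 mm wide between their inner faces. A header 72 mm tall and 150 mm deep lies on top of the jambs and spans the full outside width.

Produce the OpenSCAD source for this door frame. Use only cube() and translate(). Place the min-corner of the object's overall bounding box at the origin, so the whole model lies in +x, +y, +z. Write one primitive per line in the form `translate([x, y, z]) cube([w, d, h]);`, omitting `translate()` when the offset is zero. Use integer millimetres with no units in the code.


cube([46, 150, 2134]);
translate([823, 0, 0]) cube([46, 150, 2134]);
translate([0, 0, 2134]) cube([869, 150, 72]);


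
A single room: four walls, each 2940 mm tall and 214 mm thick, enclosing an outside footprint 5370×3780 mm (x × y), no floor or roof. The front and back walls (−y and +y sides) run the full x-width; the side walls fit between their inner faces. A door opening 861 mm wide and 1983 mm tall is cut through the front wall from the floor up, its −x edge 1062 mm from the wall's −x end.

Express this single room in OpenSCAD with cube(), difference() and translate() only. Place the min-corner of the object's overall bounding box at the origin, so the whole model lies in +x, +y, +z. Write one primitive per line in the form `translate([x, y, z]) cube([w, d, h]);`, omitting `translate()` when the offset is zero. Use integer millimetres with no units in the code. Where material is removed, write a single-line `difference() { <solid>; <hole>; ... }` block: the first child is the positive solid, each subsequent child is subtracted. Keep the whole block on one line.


difference() { cube([5370, 214, 2940]); translate([1062, 0, 0]) cube([861, 214, 1983]); }
translate([0, 3566, 0]) cube([5370, 214, 2940]);
translate([0, 214, 0]) cube([214, 3352, 2940]);
translate([5156, 214, 0]) cube([214, 3352, 2940]);


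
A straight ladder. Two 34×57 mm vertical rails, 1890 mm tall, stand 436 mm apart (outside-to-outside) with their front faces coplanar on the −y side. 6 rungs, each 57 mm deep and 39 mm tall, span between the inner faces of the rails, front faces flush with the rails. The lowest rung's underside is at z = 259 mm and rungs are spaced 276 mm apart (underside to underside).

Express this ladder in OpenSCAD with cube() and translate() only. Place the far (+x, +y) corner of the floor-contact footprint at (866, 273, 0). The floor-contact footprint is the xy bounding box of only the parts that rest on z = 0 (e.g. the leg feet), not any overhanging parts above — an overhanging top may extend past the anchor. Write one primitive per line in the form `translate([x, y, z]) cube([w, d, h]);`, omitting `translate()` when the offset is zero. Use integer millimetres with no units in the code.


// rung span = 436 - 2*34 = 368
// rung[k] z = 259 + k*276
translate([430, 216, 0]) cube([34, 57, 1890]);
translate([832, 216, 0]) cube([34, 57, 1890]);
translate([464, 216, 259]) cube([368, 57, 39]);
translate([464, 216, 535]) cube([368, 57, 39]);
translate([464, 216, 811]) cube([368, 57, 39]);
translate([464, 216, 1087]) cube([368, 57, 39]);
translate([464, 216, 1363]) cube([368, 57, 39]);
translate([464, 216, 1639]) cube([368, 57, 39]);


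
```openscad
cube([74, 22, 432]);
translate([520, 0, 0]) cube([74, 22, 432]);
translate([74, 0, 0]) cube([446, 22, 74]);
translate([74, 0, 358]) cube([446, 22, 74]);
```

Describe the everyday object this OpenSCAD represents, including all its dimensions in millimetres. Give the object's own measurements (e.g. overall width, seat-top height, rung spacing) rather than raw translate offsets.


A rectangular picture frame lying in the x–z plane (depth along y). The opening is 446 mm wide (x) by 284 mm tall (z), surrounded by a border 74 mm wide on all four sides. The frame is 22 mm deep and is made of two full-height vertical stiles with two horizontal rails fitted between them.


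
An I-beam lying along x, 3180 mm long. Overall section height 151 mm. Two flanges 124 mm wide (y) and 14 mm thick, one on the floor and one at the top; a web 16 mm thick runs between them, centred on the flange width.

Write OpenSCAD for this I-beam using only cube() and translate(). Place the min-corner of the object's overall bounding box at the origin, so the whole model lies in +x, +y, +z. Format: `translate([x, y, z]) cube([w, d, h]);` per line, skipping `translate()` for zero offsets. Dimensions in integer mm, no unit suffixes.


cube([3180, 124, 14]);
translate([0, 54, 14]) cube([3180, 16, 123]);
translate([0, 0, 137]) cube([3180, 124, 14]);


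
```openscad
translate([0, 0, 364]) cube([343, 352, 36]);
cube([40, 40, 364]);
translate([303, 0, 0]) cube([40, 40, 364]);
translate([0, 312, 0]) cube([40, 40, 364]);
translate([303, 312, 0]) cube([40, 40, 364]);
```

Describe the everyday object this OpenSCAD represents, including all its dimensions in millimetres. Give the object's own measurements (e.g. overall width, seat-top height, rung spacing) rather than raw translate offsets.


A four-legged stool. The seat is a 343×352×36 mm slab whose top surface is at z = 400 mm; four square legs, each 40×40 mm in cross-section, run from the floor (z = 0) to the underside of the seat, each flush with a corner of the seat.


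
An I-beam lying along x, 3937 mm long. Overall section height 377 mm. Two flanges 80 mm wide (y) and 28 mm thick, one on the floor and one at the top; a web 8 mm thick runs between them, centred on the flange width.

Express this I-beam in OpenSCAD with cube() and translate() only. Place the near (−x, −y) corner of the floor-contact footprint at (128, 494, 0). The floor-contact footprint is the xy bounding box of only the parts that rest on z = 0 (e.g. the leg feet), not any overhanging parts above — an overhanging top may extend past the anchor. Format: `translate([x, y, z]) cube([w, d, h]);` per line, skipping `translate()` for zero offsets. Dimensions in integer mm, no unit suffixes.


translate([128, 494, 0]) cube([3937, 80, 28]);
translate([128, 530, 28]) cube([3937, 8, 321]);
translate([128, 494, 349]) cube([3937, 80, 28]);


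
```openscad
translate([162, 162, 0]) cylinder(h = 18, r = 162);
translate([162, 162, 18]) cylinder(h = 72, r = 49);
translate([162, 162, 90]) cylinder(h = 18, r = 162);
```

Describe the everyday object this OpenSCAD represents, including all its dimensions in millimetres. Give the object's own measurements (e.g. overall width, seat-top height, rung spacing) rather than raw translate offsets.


A spool: two coaxial disc flanges of radius 162 mm and thickness 18 mm, joined by a core cylinder of radius 49 mm and height 72 mm. The lower flange rests on z = 0 and the three cylinders share a vertical axis.


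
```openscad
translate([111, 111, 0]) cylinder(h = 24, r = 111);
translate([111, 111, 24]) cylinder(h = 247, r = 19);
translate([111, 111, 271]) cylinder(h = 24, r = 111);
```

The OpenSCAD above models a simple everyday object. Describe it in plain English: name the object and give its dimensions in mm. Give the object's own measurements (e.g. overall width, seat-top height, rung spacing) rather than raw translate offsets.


A spool: two coaxial disc flanges of radius 111 mm and thickness 24 mm, joined by a core cylinder of radius 19 mm and height 247 mm. The lower flange rests on z = 0 and the three cylinders share a vertical axis.


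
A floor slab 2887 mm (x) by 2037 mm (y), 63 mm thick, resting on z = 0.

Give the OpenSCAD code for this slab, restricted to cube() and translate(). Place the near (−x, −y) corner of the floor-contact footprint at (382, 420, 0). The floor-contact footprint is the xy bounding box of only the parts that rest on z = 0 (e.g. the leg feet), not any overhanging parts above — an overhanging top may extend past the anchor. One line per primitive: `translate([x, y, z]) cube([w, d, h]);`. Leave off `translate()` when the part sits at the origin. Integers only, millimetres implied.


translate([382, 420, 0]) cube([2887, 2037, 63]);


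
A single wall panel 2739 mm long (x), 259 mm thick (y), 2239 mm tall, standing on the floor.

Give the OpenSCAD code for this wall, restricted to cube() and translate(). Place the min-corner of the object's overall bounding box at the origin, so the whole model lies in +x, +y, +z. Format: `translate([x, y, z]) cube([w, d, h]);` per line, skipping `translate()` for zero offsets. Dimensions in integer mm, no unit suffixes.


cube([2739, 259, 2239]);


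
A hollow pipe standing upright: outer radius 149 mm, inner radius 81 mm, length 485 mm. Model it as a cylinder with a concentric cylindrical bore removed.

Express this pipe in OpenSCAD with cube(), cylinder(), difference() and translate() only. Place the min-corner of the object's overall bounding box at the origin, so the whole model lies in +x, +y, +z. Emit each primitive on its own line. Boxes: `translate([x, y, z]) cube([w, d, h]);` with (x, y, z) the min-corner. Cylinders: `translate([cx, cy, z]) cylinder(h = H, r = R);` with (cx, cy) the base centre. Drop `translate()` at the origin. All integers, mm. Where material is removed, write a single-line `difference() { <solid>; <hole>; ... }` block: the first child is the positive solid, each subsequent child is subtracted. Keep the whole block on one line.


difference() { translate([149, 149, 0]) cylinder(h = 485, r = 149); translate([149, 149, 0]) cylinder(h = 485, r = 81); }


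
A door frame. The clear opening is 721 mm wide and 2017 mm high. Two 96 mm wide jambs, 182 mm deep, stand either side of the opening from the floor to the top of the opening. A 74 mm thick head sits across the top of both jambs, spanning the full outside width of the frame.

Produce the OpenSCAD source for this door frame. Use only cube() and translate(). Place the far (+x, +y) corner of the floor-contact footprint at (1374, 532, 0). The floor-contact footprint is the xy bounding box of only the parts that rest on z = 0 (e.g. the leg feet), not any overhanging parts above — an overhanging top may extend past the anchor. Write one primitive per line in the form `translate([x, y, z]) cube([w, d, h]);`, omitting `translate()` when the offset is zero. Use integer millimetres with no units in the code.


translate([461, 350, 0]) cube([96, 182, 2017]);
translate([1278, 350, 0]) cube([96, 182, 2017]);
translate([461, 350, 2017]) cube([913, 182, 74]);


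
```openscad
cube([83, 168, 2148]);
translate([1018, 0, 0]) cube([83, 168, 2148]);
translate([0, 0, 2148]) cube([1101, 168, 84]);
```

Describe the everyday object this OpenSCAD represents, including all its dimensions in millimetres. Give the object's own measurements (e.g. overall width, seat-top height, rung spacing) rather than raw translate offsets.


A door frame. The clear opening is 935 mm wide and 2148 mm high. Two 83 mm wide jambs, 168 mm deep, stand either side of the opening from the floor to the top of the opening. A 84 mm thick head sits across the top of both jambs, spanning the full outside width of the frame.


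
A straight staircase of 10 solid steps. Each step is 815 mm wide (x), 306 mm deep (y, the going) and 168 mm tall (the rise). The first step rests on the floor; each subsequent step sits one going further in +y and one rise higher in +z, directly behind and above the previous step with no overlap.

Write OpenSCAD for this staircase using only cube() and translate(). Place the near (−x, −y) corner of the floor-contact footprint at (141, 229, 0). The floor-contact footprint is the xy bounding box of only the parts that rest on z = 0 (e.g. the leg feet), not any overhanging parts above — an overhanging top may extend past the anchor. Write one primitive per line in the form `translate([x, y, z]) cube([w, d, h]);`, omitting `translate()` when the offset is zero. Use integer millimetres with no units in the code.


translate([141, 229, 0]) cube([815, 306, 168]);
translate([141, 535, 168]) cube([815, 306, 168]);
translate([141, 841, 336]) cube([815, 306, 168]);
translate([141, 1147, 504]) cube([815, 306, 168]);
translate([141, 1453, 672]) cube([815, 306, 168]);
translate([141, 1759, 840]) cube([815, 306, 168]);
translate([141, 2065, 1008]) cube([815, 306, 168]);
translate([141, 2371, 1176]) cube([815, 306, 168]);
translate([141, 2677, 1344]) cube([815, 306, 168]);
translate([141, 2983, 1512]) cube([815, 306, 168]);


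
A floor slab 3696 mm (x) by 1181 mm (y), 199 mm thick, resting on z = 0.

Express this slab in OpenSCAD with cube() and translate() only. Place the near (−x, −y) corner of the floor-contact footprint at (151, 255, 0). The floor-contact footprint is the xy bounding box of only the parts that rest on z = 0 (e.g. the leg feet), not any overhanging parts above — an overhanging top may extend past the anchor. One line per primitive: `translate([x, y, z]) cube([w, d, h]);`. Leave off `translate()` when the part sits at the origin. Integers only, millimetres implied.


translate([151, 255, 0]) cube([3696, 1181, 199]);


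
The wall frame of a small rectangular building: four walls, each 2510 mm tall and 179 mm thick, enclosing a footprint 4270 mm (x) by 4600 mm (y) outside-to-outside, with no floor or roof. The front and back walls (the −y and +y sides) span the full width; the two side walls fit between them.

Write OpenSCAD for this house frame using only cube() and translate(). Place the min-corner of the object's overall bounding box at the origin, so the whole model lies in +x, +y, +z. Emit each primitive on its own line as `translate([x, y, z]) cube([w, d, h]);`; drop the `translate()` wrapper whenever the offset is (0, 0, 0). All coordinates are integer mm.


cube([4270, 179, 2510]);
translate([0, 4421, 0]) cube([4270, 179, 2510]);
translate([0, 179, 0]) cube([179, 4242, 2510]);
translate([4091, 179, 0]) cube([179, 4242, 2510]);


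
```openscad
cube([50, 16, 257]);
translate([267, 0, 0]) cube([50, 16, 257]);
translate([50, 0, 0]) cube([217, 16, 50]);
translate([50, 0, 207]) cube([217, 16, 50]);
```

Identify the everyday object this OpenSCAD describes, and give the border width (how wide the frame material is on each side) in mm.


A picture frame. The border width is 50 mm.

Four thin pieces enclosing a rectangular opening — a picture frame. The two full-height stiles are 257 mm tall; the top rail sits at z = 207 and is 50 mm tall, so the border above the opening is 257 − 207 = 50 mm, matching the stile x-width.


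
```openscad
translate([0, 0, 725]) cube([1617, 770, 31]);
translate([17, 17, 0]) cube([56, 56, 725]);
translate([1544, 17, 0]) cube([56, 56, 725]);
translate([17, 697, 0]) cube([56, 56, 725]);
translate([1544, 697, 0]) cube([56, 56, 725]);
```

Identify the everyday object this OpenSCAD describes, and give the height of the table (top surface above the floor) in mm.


A table. The table height is 756 mm.

A 1617×770×31 slab sits at z = 725 on four 56 mm square posts — a table. The top surface is at 725 + 31 = 756 mm.


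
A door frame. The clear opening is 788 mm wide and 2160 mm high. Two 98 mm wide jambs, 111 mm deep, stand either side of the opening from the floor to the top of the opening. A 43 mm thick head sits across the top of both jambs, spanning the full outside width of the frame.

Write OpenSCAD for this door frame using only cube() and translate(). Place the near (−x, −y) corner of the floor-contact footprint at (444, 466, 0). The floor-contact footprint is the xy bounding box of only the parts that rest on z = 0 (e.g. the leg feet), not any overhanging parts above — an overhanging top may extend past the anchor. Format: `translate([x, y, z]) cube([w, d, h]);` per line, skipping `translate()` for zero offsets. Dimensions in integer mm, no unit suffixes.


translate([444, 466, 0]) cube([98, 111, 2160]);
translate([1330, 466, 0]) cube([98, 111, 2160]);
translate([444, 466, 2160]) cube([984, 111, 43]);


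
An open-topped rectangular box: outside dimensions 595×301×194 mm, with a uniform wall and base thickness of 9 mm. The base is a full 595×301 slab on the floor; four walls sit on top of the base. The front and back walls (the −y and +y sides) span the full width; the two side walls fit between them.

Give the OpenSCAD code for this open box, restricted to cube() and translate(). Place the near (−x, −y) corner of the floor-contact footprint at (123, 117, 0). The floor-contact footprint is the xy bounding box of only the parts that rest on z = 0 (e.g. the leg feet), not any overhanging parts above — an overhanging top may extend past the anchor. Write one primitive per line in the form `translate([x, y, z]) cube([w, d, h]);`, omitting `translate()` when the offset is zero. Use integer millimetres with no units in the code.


translate([123, 117, 0]) cube([595, 301, 9]);
translate([123, 117, 9]) cube([595, 9, 185]);
translate([123, 409, 9]) cube([595, 9, 185]);
translate([123, 126, 9]) cube([9, 283, 185]);
translate([709, 126, 9]) cube([9, 283, 185]);


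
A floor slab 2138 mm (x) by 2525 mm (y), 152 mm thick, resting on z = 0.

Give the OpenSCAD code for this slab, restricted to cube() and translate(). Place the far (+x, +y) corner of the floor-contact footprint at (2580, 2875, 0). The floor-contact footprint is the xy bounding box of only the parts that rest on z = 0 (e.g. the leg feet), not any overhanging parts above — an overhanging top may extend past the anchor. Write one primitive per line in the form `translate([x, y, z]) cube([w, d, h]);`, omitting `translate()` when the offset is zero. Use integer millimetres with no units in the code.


translate([442, 350, 0]) cube([2138, 2525, 152]);


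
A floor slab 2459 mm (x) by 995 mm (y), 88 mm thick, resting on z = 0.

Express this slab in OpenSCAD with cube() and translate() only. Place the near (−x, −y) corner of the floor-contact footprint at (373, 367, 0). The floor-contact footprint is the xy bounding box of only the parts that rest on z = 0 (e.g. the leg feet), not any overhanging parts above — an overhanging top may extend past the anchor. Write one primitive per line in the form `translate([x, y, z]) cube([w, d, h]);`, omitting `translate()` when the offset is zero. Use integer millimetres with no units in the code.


translate([373, 367, 0]) cube([2459, 995, 88]);


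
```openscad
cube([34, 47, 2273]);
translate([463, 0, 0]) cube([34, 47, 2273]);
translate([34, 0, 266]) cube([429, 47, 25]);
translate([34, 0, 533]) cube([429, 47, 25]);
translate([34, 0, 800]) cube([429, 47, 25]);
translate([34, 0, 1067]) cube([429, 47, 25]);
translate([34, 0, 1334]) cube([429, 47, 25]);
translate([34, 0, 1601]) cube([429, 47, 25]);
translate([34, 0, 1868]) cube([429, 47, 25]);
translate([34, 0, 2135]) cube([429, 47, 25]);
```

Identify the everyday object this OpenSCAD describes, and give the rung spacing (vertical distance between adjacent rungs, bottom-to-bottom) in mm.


A ladder. The rung spacing is 267 mm.

Two tall 34×47 posts with 8 short bars between them — a ladder. Adjacent rungs sit at z = 266 and z = 533, so the spacing is 533 − 266 = 267 mm.


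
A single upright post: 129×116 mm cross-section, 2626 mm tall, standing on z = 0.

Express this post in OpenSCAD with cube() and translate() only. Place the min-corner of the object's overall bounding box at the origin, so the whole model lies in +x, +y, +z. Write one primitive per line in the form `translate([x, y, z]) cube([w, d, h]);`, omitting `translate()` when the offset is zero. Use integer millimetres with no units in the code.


cube([129, 116, 2626]);


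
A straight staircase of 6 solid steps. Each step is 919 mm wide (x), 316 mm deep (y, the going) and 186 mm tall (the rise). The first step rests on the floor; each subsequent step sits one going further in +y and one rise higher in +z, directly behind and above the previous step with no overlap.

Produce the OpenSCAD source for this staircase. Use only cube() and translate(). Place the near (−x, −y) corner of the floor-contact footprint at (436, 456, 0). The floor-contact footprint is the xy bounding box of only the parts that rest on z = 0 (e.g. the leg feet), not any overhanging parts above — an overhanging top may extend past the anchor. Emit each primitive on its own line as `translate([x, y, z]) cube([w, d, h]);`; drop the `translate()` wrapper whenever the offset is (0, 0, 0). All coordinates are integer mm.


translate([436, 456, 0]) cube([919, 316, 186]);
translate([436, 772, 186]) cube([919, 316, 186]);
translate([436, 1088, 372]) cube([919, 316, 186]);
translate([436, 1404, 558]) cube([919, 316, 186]);
translate([436, 1720, 744]) cube([919, 316, 186]);
translate([436, 2036, 930]) cube([919, 316, 186]);
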